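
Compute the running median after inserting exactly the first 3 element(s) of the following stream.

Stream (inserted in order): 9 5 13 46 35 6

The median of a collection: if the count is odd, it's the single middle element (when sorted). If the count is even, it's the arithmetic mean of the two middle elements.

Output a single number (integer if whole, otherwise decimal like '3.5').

Step 1: insert 9 -> lo=[9] (size 1, max 9) hi=[] (size 0) -> median=9
Step 2: insert 5 -> lo=[5] (size 1, max 5) hi=[9] (size 1, min 9) -> median=7
Step 3: insert 13 -> lo=[5, 9] (size 2, max 9) hi=[13] (size 1, min 13) -> median=9

Answer: 9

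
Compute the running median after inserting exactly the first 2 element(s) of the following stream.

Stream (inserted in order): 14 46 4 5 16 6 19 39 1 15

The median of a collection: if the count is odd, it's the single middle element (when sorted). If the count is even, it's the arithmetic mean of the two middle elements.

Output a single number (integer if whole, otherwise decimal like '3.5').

Answer: 30

Derivation:
Step 1: insert 14 -> lo=[14] (size 1, max 14) hi=[] (size 0) -> median=14
Step 2: insert 46 -> lo=[14] (size 1, max 14) hi=[46] (size 1, min 46) -> median=30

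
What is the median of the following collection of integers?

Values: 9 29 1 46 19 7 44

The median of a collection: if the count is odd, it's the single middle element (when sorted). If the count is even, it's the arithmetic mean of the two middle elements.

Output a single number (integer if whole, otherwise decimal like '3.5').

Step 1: insert 9 -> lo=[9] (size 1, max 9) hi=[] (size 0) -> median=9
Step 2: insert 29 -> lo=[9] (size 1, max 9) hi=[29] (size 1, min 29) -> median=19
Step 3: insert 1 -> lo=[1, 9] (size 2, max 9) hi=[29] (size 1, min 29) -> median=9
Step 4: insert 46 -> lo=[1, 9] (size 2, max 9) hi=[29, 46] (size 2, min 29) -> median=19
Step 5: insert 19 -> lo=[1, 9, 19] (size 3, max 19) hi=[29, 46] (size 2, min 29) -> median=19
Step 6: insert 7 -> lo=[1, 7, 9] (size 3, max 9) hi=[19, 29, 46] (size 3, min 19) -> median=14
Step 7: insert 44 -> lo=[1, 7, 9, 19] (size 4, max 19) hi=[29, 44, 46] (size 3, min 29) -> median=19

Answer: 19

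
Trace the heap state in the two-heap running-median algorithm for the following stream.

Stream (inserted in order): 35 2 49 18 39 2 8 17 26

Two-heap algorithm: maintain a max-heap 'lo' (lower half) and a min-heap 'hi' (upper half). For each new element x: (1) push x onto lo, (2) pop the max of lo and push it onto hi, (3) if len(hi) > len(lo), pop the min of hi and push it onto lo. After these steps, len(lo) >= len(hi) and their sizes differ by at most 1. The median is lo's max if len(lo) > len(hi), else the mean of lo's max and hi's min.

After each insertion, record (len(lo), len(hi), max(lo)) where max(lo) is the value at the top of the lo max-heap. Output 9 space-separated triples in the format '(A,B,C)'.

Answer: (1,0,35) (1,1,2) (2,1,35) (2,2,18) (3,2,35) (3,3,18) (4,3,18) (4,4,17) (5,4,18)

Derivation:
Step 1: insert 35 -> lo=[35] hi=[] -> (len(lo)=1, len(hi)=0, max(lo)=35)
Step 2: insert 2 -> lo=[2] hi=[35] -> (len(lo)=1, len(hi)=1, max(lo)=2)
Step 3: insert 49 -> lo=[2, 35] hi=[49] -> (len(lo)=2, len(hi)=1, max(lo)=35)
Step 4: insert 18 -> lo=[2, 18] hi=[35, 49] -> (len(lo)=2, len(hi)=2, max(lo)=18)
Step 5: insert 39 -> lo=[2, 18, 35] hi=[39, 49] -> (len(lo)=3, len(hi)=2, max(lo)=35)
Step 6: insert 2 -> lo=[2, 2, 18] hi=[35, 39, 49] -> (len(lo)=3, len(hi)=3, max(lo)=18)
Step 7: insert 8 -> lo=[2, 2, 8, 18] hi=[35, 39, 49] -> (len(lo)=4, len(hi)=3, max(lo)=18)
Step 8: insert 17 -> lo=[2, 2, 8, 17] hi=[18, 35, 39, 49] -> (len(lo)=4, len(hi)=4, max(lo)=17)
Step 9: insert 26 -> lo=[2, 2, 8, 17, 18] hi=[26, 35, 39, 49] -> (len(lo)=5, len(hi)=4, max(lo)=18)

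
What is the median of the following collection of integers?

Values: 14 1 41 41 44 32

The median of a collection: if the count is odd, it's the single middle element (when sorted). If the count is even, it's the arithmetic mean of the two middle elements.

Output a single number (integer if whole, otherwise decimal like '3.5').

Answer: 36.5

Derivation:
Step 1: insert 14 -> lo=[14] (size 1, max 14) hi=[] (size 0) -> median=14
Step 2: insert 1 -> lo=[1] (size 1, max 1) hi=[14] (size 1, min 14) -> median=7.5
Step 3: insert 41 -> lo=[1, 14] (size 2, max 14) hi=[41] (size 1, min 41) -> median=14
Step 4: insert 41 -> lo=[1, 14] (size 2, max 14) hi=[41, 41] (size 2, min 41) -> median=27.5
Step 5: insert 44 -> lo=[1, 14, 41] (size 3, max 41) hi=[41, 44] (size 2, min 41) -> median=41
Step 6: insert 32 -> lo=[1, 14, 32] (size 3, max 32) hi=[41, 41, 44] (size 3, min 41) -> median=36.5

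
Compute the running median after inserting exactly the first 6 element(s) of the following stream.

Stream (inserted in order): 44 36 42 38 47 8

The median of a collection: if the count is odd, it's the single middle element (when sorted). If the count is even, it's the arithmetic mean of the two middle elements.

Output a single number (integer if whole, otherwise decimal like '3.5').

Step 1: insert 44 -> lo=[44] (size 1, max 44) hi=[] (size 0) -> median=44
Step 2: insert 36 -> lo=[36] (size 1, max 36) hi=[44] (size 1, min 44) -> median=40
Step 3: insert 42 -> lo=[36, 42] (size 2, max 42) hi=[44] (size 1, min 44) -> median=42
Step 4: insert 38 -> lo=[36, 38] (size 2, max 38) hi=[42, 44] (size 2, min 42) -> median=40
Step 5: insert 47 -> lo=[36, 38, 42] (size 3, max 42) hi=[44, 47] (size 2, min 44) -> median=42
Step 6: insert 8 -> lo=[8, 36, 38] (size 3, max 38) hi=[42, 44, 47] (size 3, min 42) -> median=40

Answer: 40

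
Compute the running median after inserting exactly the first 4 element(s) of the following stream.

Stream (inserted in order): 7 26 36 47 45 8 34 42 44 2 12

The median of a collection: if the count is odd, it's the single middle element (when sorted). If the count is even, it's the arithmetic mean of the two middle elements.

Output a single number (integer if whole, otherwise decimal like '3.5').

Answer: 31

Derivation:
Step 1: insert 7 -> lo=[7] (size 1, max 7) hi=[] (size 0) -> median=7
Step 2: insert 26 -> lo=[7] (size 1, max 7) hi=[26] (size 1, min 26) -> median=16.5
Step 3: insert 36 -> lo=[7, 26] (size 2, max 26) hi=[36] (size 1, min 36) -> median=26
Step 4: insert 47 -> lo=[7, 26] (size 2, max 26) hi=[36, 47] (size 2, min 36) -> median=31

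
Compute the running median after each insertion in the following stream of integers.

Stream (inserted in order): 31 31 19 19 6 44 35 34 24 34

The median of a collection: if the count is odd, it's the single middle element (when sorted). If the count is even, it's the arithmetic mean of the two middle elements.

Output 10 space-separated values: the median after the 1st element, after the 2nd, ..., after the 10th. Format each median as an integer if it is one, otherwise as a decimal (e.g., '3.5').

Answer: 31 31 31 25 19 25 31 31 31 31

Derivation:
Step 1: insert 31 -> lo=[31] (size 1, max 31) hi=[] (size 0) -> median=31
Step 2: insert 31 -> lo=[31] (size 1, max 31) hi=[31] (size 1, min 31) -> median=31
Step 3: insert 19 -> lo=[19, 31] (size 2, max 31) hi=[31] (size 1, min 31) -> median=31
Step 4: insert 19 -> lo=[19, 19] (size 2, max 19) hi=[31, 31] (size 2, min 31) -> median=25
Step 5: insert 6 -> lo=[6, 19, 19] (size 3, max 19) hi=[31, 31] (size 2, min 31) -> median=19
Step 6: insert 44 -> lo=[6, 19, 19] (size 3, max 19) hi=[31, 31, 44] (size 3, min 31) -> median=25
Step 7: insert 35 -> lo=[6, 19, 19, 31] (size 4, max 31) hi=[31, 35, 44] (size 3, min 31) -> median=31
Step 8: insert 34 -> lo=[6, 19, 19, 31] (size 4, max 31) hi=[31, 34, 35, 44] (size 4, min 31) -> median=31
Step 9: insert 24 -> lo=[6, 19, 19, 24, 31] (size 5, max 31) hi=[31, 34, 35, 44] (size 4, min 31) -> median=31
Step 10: insert 34 -> lo=[6, 19, 19, 24, 31] (size 5, max 31) hi=[31, 34, 34, 35, 44] (size 5, min 31) -> median=31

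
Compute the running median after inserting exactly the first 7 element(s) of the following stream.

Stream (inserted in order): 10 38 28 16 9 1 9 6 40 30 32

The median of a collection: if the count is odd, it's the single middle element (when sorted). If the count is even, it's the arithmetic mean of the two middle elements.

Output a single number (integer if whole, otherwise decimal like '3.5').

Answer: 10

Derivation:
Step 1: insert 10 -> lo=[10] (size 1, max 10) hi=[] (size 0) -> median=10
Step 2: insert 38 -> lo=[10] (size 1, max 10) hi=[38] (size 1, min 38) -> median=24
Step 3: insert 28 -> lo=[10, 28] (size 2, max 28) hi=[38] (size 1, min 38) -> median=28
Step 4: insert 16 -> lo=[10, 16] (size 2, max 16) hi=[28, 38] (size 2, min 28) -> median=22
Step 5: insert 9 -> lo=[9, 10, 16] (size 3, max 16) hi=[28, 38] (size 2, min 28) -> median=16
Step 6: insert 1 -> lo=[1, 9, 10] (size 3, max 10) hi=[16, 28, 38] (size 3, min 16) -> median=13
Step 7: insert 9 -> lo=[1, 9, 9, 10] (size 4, max 10) hi=[16, 28, 38] (size 3, min 16) -> median=10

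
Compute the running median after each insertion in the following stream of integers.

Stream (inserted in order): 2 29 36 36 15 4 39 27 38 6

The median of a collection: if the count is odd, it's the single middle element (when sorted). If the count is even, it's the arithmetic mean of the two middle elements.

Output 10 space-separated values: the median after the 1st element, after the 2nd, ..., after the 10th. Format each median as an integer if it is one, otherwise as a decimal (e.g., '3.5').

Step 1: insert 2 -> lo=[2] (size 1, max 2) hi=[] (size 0) -> median=2
Step 2: insert 29 -> lo=[2] (size 1, max 2) hi=[29] (size 1, min 29) -> median=15.5
Step 3: insert 36 -> lo=[2, 29] (size 2, max 29) hi=[36] (size 1, min 36) -> median=29
Step 4: insert 36 -> lo=[2, 29] (size 2, max 29) hi=[36, 36] (size 2, min 36) -> median=32.5
Step 5: insert 15 -> lo=[2, 15, 29] (size 3, max 29) hi=[36, 36] (size 2, min 36) -> median=29
Step 6: insert 4 -> lo=[2, 4, 15] (size 3, max 15) hi=[29, 36, 36] (size 3, min 29) -> median=22
Step 7: insert 39 -> lo=[2, 4, 15, 29] (size 4, max 29) hi=[36, 36, 39] (size 3, min 36) -> median=29
Step 8: insert 27 -> lo=[2, 4, 15, 27] (size 4, max 27) hi=[29, 36, 36, 39] (size 4, min 29) -> median=28
Step 9: insert 38 -> lo=[2, 4, 15, 27, 29] (size 5, max 29) hi=[36, 36, 38, 39] (size 4, min 36) -> median=29
Step 10: insert 6 -> lo=[2, 4, 6, 15, 27] (size 5, max 27) hi=[29, 36, 36, 38, 39] (size 5, min 29) -> median=28

Answer: 2 15.5 29 32.5 29 22 29 28 29 28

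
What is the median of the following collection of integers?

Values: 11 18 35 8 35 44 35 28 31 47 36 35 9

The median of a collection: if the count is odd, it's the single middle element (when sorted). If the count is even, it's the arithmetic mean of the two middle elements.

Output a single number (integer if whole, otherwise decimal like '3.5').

Answer: 35

Derivation:
Step 1: insert 11 -> lo=[11] (size 1, max 11) hi=[] (size 0) -> median=11
Step 2: insert 18 -> lo=[11] (size 1, max 11) hi=[18] (size 1, min 18) -> median=14.5
Step 3: insert 35 -> lo=[11, 18] (size 2, max 18) hi=[35] (size 1, min 35) -> median=18
Step 4: insert 8 -> lo=[8, 11] (size 2, max 11) hi=[18, 35] (size 2, min 18) -> median=14.5
Step 5: insert 35 -> lo=[8, 11, 18] (size 3, max 18) hi=[35, 35] (size 2, min 35) -> median=18
Step 6: insert 44 -> lo=[8, 11, 18] (size 3, max 18) hi=[35, 35, 44] (size 3, min 35) -> median=26.5
Step 7: insert 35 -> lo=[8, 11, 18, 35] (size 4, max 35) hi=[35, 35, 44] (size 3, min 35) -> median=35
Step 8: insert 28 -> lo=[8, 11, 18, 28] (size 4, max 28) hi=[35, 35, 35, 44] (size 4, min 35) -> median=31.5
Step 9: insert 31 -> lo=[8, 11, 18, 28, 31] (size 5, max 31) hi=[35, 35, 35, 44] (size 4, min 35) -> median=31
Step 10: insert 47 -> lo=[8, 11, 18, 28, 31] (size 5, max 31) hi=[35, 35, 35, 44, 47] (size 5, min 35) -> median=33
Step 11: insert 36 -> lo=[8, 11, 18, 28, 31, 35] (size 6, max 35) hi=[35, 35, 36, 44, 47] (size 5, min 35) -> median=35
Step 12: insert 35 -> lo=[8, 11, 18, 28, 31, 35] (size 6, max 35) hi=[35, 35, 35, 36, 44, 47] (size 6, min 35) -> median=35
Step 13: insert 9 -> lo=[8, 9, 11, 18, 28, 31, 35] (size 7, max 35) hi=[35, 35, 35, 36, 44, 47] (size 6, min 35) -> median=35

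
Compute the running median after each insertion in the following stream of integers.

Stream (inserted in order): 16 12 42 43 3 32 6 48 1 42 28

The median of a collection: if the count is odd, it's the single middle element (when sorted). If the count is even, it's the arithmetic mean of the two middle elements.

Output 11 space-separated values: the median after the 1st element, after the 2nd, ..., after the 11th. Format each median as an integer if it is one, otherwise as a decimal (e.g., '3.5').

Answer: 16 14 16 29 16 24 16 24 16 24 28

Derivation:
Step 1: insert 16 -> lo=[16] (size 1, max 16) hi=[] (size 0) -> median=16
Step 2: insert 12 -> lo=[12] (size 1, max 12) hi=[16] (size 1, min 16) -> median=14
Step 3: insert 42 -> lo=[12, 16] (size 2, max 16) hi=[42] (size 1, min 42) -> median=16
Step 4: insert 43 -> lo=[12, 16] (size 2, max 16) hi=[42, 43] (size 2, min 42) -> median=29
Step 5: insert 3 -> lo=[3, 12, 16] (size 3, max 16) hi=[42, 43] (size 2, min 42) -> median=16
Step 6: insert 32 -> lo=[3, 12, 16] (size 3, max 16) hi=[32, 42, 43] (size 3, min 32) -> median=24
Step 7: insert 6 -> lo=[3, 6, 12, 16] (size 4, max 16) hi=[32, 42, 43] (size 3, min 32) -> median=16
Step 8: insert 48 -> lo=[3, 6, 12, 16] (size 4, max 16) hi=[32, 42, 43, 48] (size 4, min 32) -> median=24
Step 9: insert 1 -> lo=[1, 3, 6, 12, 16] (size 5, max 16) hi=[32, 42, 43, 48] (size 4, min 32) -> median=16
Step 10: insert 42 -> lo=[1, 3, 6, 12, 16] (size 5, max 16) hi=[32, 42, 42, 43, 48] (size 5, min 32) -> median=24
Step 11: insert 28 -> lo=[1, 3, 6, 12, 16, 28] (size 6, max 28) hi=[32, 42, 42, 43, 48] (size 5, min 32) -> median=28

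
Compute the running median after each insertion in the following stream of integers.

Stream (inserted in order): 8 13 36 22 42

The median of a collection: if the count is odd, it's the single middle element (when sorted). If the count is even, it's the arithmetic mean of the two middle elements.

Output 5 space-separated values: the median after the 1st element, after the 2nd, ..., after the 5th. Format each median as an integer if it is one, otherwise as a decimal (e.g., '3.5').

Answer: 8 10.5 13 17.5 22

Derivation:
Step 1: insert 8 -> lo=[8] (size 1, max 8) hi=[] (size 0) -> median=8
Step 2: insert 13 -> lo=[8] (size 1, max 8) hi=[13] (size 1, min 13) -> median=10.5
Step 3: insert 36 -> lo=[8, 13] (size 2, max 13) hi=[36] (size 1, min 36) -> median=13
Step 4: insert 22 -> lo=[8, 13] (size 2, max 13) hi=[22, 36] (size 2, min 22) -> median=17.5
Step 5: insert 42 -> lo=[8, 13, 22] (size 3, max 22) hi=[36, 42] (size 2, min 36) -> median=22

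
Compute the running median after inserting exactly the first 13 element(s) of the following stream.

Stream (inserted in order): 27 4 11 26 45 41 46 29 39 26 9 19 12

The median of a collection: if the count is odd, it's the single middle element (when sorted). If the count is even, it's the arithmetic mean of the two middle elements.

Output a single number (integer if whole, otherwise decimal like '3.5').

Answer: 26

Derivation:
Step 1: insert 27 -> lo=[27] (size 1, max 27) hi=[] (size 0) -> median=27
Step 2: insert 4 -> lo=[4] (size 1, max 4) hi=[27] (size 1, min 27) -> median=15.5
Step 3: insert 11 -> lo=[4, 11] (size 2, max 11) hi=[27] (size 1, min 27) -> median=11
Step 4: insert 26 -> lo=[4, 11] (size 2, max 11) hi=[26, 27] (size 2, min 26) -> median=18.5
Step 5: insert 45 -> lo=[4, 11, 26] (size 3, max 26) hi=[27, 45] (size 2, min 27) -> median=26
Step 6: insert 41 -> lo=[4, 11, 26] (size 3, max 26) hi=[27, 41, 45] (size 3, min 27) -> median=26.5
Step 7: insert 46 -> lo=[4, 11, 26, 27] (size 4, max 27) hi=[41, 45, 46] (size 3, min 41) -> median=27
Step 8: insert 29 -> lo=[4, 11, 26, 27] (size 4, max 27) hi=[29, 41, 45, 46] (size 4, min 29) -> median=28
Step 9: insert 39 -> lo=[4, 11, 26, 27, 29] (size 5, max 29) hi=[39, 41, 45, 46] (size 4, min 39) -> median=29
Step 10: insert 26 -> lo=[4, 11, 26, 26, 27] (size 5, max 27) hi=[29, 39, 41, 45, 46] (size 5, min 29) -> median=28
Step 11: insert 9 -> lo=[4, 9, 11, 26, 26, 27] (size 6, max 27) hi=[29, 39, 41, 45, 46] (size 5, min 29) -> median=27
Step 12: insert 19 -> lo=[4, 9, 11, 19, 26, 26] (size 6, max 26) hi=[27, 29, 39, 41, 45, 46] (size 6, min 27) -> median=26.5
Step 13: insert 12 -> lo=[4, 9, 11, 12, 19, 26, 26] (size 7, max 26) hi=[27, 29, 39, 41, 45, 46] (size 6, min 27) -> median=26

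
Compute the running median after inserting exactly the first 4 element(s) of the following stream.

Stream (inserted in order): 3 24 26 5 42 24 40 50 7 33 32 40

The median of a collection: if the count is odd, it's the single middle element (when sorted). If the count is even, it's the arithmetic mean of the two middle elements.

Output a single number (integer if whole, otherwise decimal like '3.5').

Step 1: insert 3 -> lo=[3] (size 1, max 3) hi=[] (size 0) -> median=3
Step 2: insert 24 -> lo=[3] (size 1, max 3) hi=[24] (size 1, min 24) -> median=13.5
Step 3: insert 26 -> lo=[3, 24] (size 2, max 24) hi=[26] (size 1, min 26) -> median=24
Step 4: insert 5 -> lo=[3, 5] (size 2, max 5) hi=[24, 26] (size 2, min 24) -> median=14.5

Answer: 14.5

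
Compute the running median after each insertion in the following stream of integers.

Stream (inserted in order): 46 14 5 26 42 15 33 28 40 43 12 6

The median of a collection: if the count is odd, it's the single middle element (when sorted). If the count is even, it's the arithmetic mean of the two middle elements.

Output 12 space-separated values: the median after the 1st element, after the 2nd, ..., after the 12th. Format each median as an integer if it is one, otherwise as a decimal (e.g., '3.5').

Answer: 46 30 14 20 26 20.5 26 27 28 30.5 28 27

Derivation:
Step 1: insert 46 -> lo=[46] (size 1, max 46) hi=[] (size 0) -> median=46
Step 2: insert 14 -> lo=[14] (size 1, max 14) hi=[46] (size 1, min 46) -> median=30
Step 3: insert 5 -> lo=[5, 14] (size 2, max 14) hi=[46] (size 1, min 46) -> median=14
Step 4: insert 26 -> lo=[5, 14] (size 2, max 14) hi=[26, 46] (size 2, min 26) -> median=20
Step 5: insert 42 -> lo=[5, 14, 26] (size 3, max 26) hi=[42, 46] (size 2, min 42) -> median=26
Step 6: insert 15 -> lo=[5, 14, 15] (size 3, max 15) hi=[26, 42, 46] (size 3, min 26) -> median=20.5
Step 7: insert 33 -> lo=[5, 14, 15, 26] (size 4, max 26) hi=[33, 42, 46] (size 3, min 33) -> median=26
Step 8: insert 28 -> lo=[5, 14, 15, 26] (size 4, max 26) hi=[28, 33, 42, 46] (size 4, min 28) -> median=27
Step 9: insert 40 -> lo=[5, 14, 15, 26, 28] (size 5, max 28) hi=[33, 40, 42, 46] (size 4, min 33) -> median=28
Step 10: insert 43 -> lo=[5, 14, 15, 26, 28] (size 5, max 28) hi=[33, 40, 42, 43, 46] (size 5, min 33) -> median=30.5
Step 11: insert 12 -> lo=[5, 12, 14, 15, 26, 28] (size 6, max 28) hi=[33, 40, 42, 43, 46] (size 5, min 33) -> median=28
Step 12: insert 6 -> lo=[5, 6, 12, 14, 15, 26] (size 6, max 26) hi=[28, 33, 40, 42, 43, 46] (size 6, min 28) -> median=27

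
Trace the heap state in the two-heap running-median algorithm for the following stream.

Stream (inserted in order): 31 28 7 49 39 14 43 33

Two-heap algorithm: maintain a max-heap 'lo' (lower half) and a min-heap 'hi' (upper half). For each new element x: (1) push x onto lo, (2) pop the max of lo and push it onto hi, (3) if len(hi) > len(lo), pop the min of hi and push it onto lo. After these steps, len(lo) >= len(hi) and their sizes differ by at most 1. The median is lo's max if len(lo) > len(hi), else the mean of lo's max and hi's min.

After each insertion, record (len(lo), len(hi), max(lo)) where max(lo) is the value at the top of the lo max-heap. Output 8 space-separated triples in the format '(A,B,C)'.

Answer: (1,0,31) (1,1,28) (2,1,28) (2,2,28) (3,2,31) (3,3,28) (4,3,31) (4,4,31)

Derivation:
Step 1: insert 31 -> lo=[31] hi=[] -> (len(lo)=1, len(hi)=0, max(lo)=31)
Step 2: insert 28 -> lo=[28] hi=[31] -> (len(lo)=1, len(hi)=1, max(lo)=28)
Step 3: insert 7 -> lo=[7, 28] hi=[31] -> (len(lo)=2, len(hi)=1, max(lo)=28)
Step 4: insert 49 -> lo=[7, 28] hi=[31, 49] -> (len(lo)=2, len(hi)=2, max(lo)=28)
Step 5: insert 39 -> lo=[7, 28, 31] hi=[39, 49] -> (len(lo)=3, len(hi)=2, max(lo)=31)
Step 6: insert 14 -> lo=[7, 14, 28] hi=[31, 39, 49] -> (len(lo)=3, len(hi)=3, max(lo)=28)
Step 7: insert 43 -> lo=[7, 14, 28, 31] hi=[39, 43, 49] -> (len(lo)=4, len(hi)=3, max(lo)=31)
Step 8: insert 33 -> lo=[7, 14, 28, 31] hi=[33, 39, 43, 49] -> (len(lo)=4, len(hi)=4, max(lo)=31)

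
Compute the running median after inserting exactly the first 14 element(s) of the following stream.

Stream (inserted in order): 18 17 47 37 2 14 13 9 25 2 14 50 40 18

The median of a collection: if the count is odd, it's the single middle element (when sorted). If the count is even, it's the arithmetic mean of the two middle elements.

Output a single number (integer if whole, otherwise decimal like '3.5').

Step 1: insert 18 -> lo=[18] (size 1, max 18) hi=[] (size 0) -> median=18
Step 2: insert 17 -> lo=[17] (size 1, max 17) hi=[18] (size 1, min 18) -> median=17.5
Step 3: insert 47 -> lo=[17, 18] (size 2, max 18) hi=[47] (size 1, min 47) -> median=18
Step 4: insert 37 -> lo=[17, 18] (size 2, max 18) hi=[37, 47] (size 2, min 37) -> median=27.5
Step 5: insert 2 -> lo=[2, 17, 18] (size 3, max 18) hi=[37, 47] (size 2, min 37) -> median=18
Step 6: insert 14 -> lo=[2, 14, 17] (size 3, max 17) hi=[18, 37, 47] (size 3, min 18) -> median=17.5
Step 7: insert 13 -> lo=[2, 13, 14, 17] (size 4, max 17) hi=[18, 37, 47] (size 3, min 18) -> median=17
Step 8: insert 9 -> lo=[2, 9, 13, 14] (size 4, max 14) hi=[17, 18, 37, 47] (size 4, min 17) -> median=15.5
Step 9: insert 25 -> lo=[2, 9, 13, 14, 17] (size 5, max 17) hi=[18, 25, 37, 47] (size 4, min 18) -> median=17
Step 10: insert 2 -> lo=[2, 2, 9, 13, 14] (size 5, max 14) hi=[17, 18, 25, 37, 47] (size 5, min 17) -> median=15.5
Step 11: insert 14 -> lo=[2, 2, 9, 13, 14, 14] (size 6, max 14) hi=[17, 18, 25, 37, 47] (size 5, min 17) -> median=14
Step 12: insert 50 -> lo=[2, 2, 9, 13, 14, 14] (size 6, max 14) hi=[17, 18, 25, 37, 47, 50] (size 6, min 17) -> median=15.5
Step 13: insert 40 -> lo=[2, 2, 9, 13, 14, 14, 17] (size 7, max 17) hi=[18, 25, 37, 40, 47, 50] (size 6, min 18) -> median=17
Step 14: insert 18 -> lo=[2, 2, 9, 13, 14, 14, 17] (size 7, max 17) hi=[18, 18, 25, 37, 40, 47, 50] (size 7, min 18) -> median=17.5

Answer: 17.5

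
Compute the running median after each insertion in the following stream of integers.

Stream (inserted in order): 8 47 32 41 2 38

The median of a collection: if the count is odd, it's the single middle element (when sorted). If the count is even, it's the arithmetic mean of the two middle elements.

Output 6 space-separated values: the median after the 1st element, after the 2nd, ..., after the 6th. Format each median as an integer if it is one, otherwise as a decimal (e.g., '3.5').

Step 1: insert 8 -> lo=[8] (size 1, max 8) hi=[] (size 0) -> median=8
Step 2: insert 47 -> lo=[8] (size 1, max 8) hi=[47] (size 1, min 47) -> median=27.5
Step 3: insert 32 -> lo=[8, 32] (size 2, max 32) hi=[47] (size 1, min 47) -> median=32
Step 4: insert 41 -> lo=[8, 32] (size 2, max 32) hi=[41, 47] (size 2, min 41) -> median=36.5
Step 5: insert 2 -> lo=[2, 8, 32] (size 3, max 32) hi=[41, 47] (size 2, min 41) -> median=32
Step 6: insert 38 -> lo=[2, 8, 32] (size 3, max 32) hi=[38, 41, 47] (size 3, min 38) -> median=35

Answer: 8 27.5 32 36.5 32 35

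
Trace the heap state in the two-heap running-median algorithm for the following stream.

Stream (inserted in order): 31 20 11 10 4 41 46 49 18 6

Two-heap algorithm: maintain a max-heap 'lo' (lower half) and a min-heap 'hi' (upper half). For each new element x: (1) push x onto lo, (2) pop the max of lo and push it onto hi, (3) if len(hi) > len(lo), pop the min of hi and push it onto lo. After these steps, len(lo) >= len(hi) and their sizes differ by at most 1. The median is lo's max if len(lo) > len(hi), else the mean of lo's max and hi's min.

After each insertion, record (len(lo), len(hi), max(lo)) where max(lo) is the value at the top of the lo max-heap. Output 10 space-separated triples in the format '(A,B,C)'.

Step 1: insert 31 -> lo=[31] hi=[] -> (len(lo)=1, len(hi)=0, max(lo)=31)
Step 2: insert 20 -> lo=[20] hi=[31] -> (len(lo)=1, len(hi)=1, max(lo)=20)
Step 3: insert 11 -> lo=[11, 20] hi=[31] -> (len(lo)=2, len(hi)=1, max(lo)=20)
Step 4: insert 10 -> lo=[10, 11] hi=[20, 31] -> (len(lo)=2, len(hi)=2, max(lo)=11)
Step 5: insert 4 -> lo=[4, 10, 11] hi=[20, 31] -> (len(lo)=3, len(hi)=2, max(lo)=11)
Step 6: insert 41 -> lo=[4, 10, 11] hi=[20, 31, 41] -> (len(lo)=3, len(hi)=3, max(lo)=11)
Step 7: insert 46 -> lo=[4, 10, 11, 20] hi=[31, 41, 46] -> (len(lo)=4, len(hi)=3, max(lo)=20)
Step 8: insert 49 -> lo=[4, 10, 11, 20] hi=[31, 41, 46, 49] -> (len(lo)=4, len(hi)=4, max(lo)=20)
Step 9: insert 18 -> lo=[4, 10, 11, 18, 20] hi=[31, 41, 46, 49] -> (len(lo)=5, len(hi)=4, max(lo)=20)
Step 10: insert 6 -> lo=[4, 6, 10, 11, 18] hi=[20, 31, 41, 46, 49] -> (len(lo)=5, len(hi)=5, max(lo)=18)

Answer: (1,0,31) (1,1,20) (2,1,20) (2,2,11) (3,2,11) (3,3,11) (4,3,20) (4,4,20) (5,4,20) (5,5,18)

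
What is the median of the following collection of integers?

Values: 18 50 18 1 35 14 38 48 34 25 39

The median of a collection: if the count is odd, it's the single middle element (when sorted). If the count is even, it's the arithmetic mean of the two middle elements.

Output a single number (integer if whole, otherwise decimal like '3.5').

Step 1: insert 18 -> lo=[18] (size 1, max 18) hi=[] (size 0) -> median=18
Step 2: insert 50 -> lo=[18] (size 1, max 18) hi=[50] (size 1, min 50) -> median=34
Step 3: insert 18 -> lo=[18, 18] (size 2, max 18) hi=[50] (size 1, min 50) -> median=18
Step 4: insert 1 -> lo=[1, 18] (size 2, max 18) hi=[18, 50] (size 2, min 18) -> median=18
Step 5: insert 35 -> lo=[1, 18, 18] (size 3, max 18) hi=[35, 50] (size 2, min 35) -> median=18
Step 6: insert 14 -> lo=[1, 14, 18] (size 3, max 18) hi=[18, 35, 50] (size 3, min 18) -> median=18
Step 7: insert 38 -> lo=[1, 14, 18, 18] (size 4, max 18) hi=[35, 38, 50] (size 3, min 35) -> median=18
Step 8: insert 48 -> lo=[1, 14, 18, 18] (size 4, max 18) hi=[35, 38, 48, 50] (size 4, min 35) -> median=26.5
Step 9: insert 34 -> lo=[1, 14, 18, 18, 34] (size 5, max 34) hi=[35, 38, 48, 50] (size 4, min 35) -> median=34
Step 10: insert 25 -> lo=[1, 14, 18, 18, 25] (size 5, max 25) hi=[34, 35, 38, 48, 50] (size 5, min 34) -> median=29.5
Step 11: insert 39 -> lo=[1, 14, 18, 18, 25, 34] (size 6, max 34) hi=[35, 38, 39, 48, 50] (size 5, min 35) -> median=34

Answer: 34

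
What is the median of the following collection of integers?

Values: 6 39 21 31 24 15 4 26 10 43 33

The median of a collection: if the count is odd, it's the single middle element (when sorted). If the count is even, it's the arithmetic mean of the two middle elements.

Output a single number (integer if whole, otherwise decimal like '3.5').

Step 1: insert 6 -> lo=[6] (size 1, max 6) hi=[] (size 0) -> median=6
Step 2: insert 39 -> lo=[6] (size 1, max 6) hi=[39] (size 1, min 39) -> median=22.5
Step 3: insert 21 -> lo=[6, 21] (size 2, max 21) hi=[39] (size 1, min 39) -> median=21
Step 4: insert 31 -> lo=[6, 21] (size 2, max 21) hi=[31, 39] (size 2, min 31) -> median=26
Step 5: insert 24 -> lo=[6, 21, 24] (size 3, max 24) hi=[31, 39] (size 2, min 31) -> median=24
Step 6: insert 15 -> lo=[6, 15, 21] (size 3, max 21) hi=[24, 31, 39] (size 3, min 24) -> median=22.5
Step 7: insert 4 -> lo=[4, 6, 15, 21] (size 4, max 21) hi=[24, 31, 39] (size 3, min 24) -> median=21
Step 8: insert 26 -> lo=[4, 6, 15, 21] (size 4, max 21) hi=[24, 26, 31, 39] (size 4, min 24) -> median=22.5
Step 9: insert 10 -> lo=[4, 6, 10, 15, 21] (size 5, max 21) hi=[24, 26, 31, 39] (size 4, min 24) -> median=21
Step 10: insert 43 -> lo=[4, 6, 10, 15, 21] (size 5, max 21) hi=[24, 26, 31, 39, 43] (size 5, min 24) -> median=22.5
Step 11: insert 33 -> lo=[4, 6, 10, 15, 21, 24] (size 6, max 24) hi=[26, 31, 33, 39, 43] (size 5, min 26) -> median=24

Answer: 24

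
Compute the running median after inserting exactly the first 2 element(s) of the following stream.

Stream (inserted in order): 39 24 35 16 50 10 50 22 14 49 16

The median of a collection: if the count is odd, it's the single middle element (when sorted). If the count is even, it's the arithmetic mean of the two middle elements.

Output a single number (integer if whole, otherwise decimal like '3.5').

Step 1: insert 39 -> lo=[39] (size 1, max 39) hi=[] (size 0) -> median=39
Step 2: insert 24 -> lo=[24] (size 1, max 24) hi=[39] (size 1, min 39) -> median=31.5

Answer: 31.5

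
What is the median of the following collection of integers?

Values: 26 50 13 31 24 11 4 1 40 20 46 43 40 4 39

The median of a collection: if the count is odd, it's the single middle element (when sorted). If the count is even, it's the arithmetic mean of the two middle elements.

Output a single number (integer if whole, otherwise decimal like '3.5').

Step 1: insert 26 -> lo=[26] (size 1, max 26) hi=[] (size 0) -> median=26
Step 2: insert 50 -> lo=[26] (size 1, max 26) hi=[50] (size 1, min 50) -> median=38
Step 3: insert 13 -> lo=[13, 26] (size 2, max 26) hi=[50] (size 1, min 50) -> median=26
Step 4: insert 31 -> lo=[13, 26] (size 2, max 26) hi=[31, 50] (size 2, min 31) -> median=28.5
Step 5: insert 24 -> lo=[13, 24, 26] (size 3, max 26) hi=[31, 50] (size 2, min 31) -> median=26
Step 6: insert 11 -> lo=[11, 13, 24] (size 3, max 24) hi=[26, 31, 50] (size 3, min 26) -> median=25
Step 7: insert 4 -> lo=[4, 11, 13, 24] (size 4, max 24) hi=[26, 31, 50] (size 3, min 26) -> median=24
Step 8: insert 1 -> lo=[1, 4, 11, 13] (size 4, max 13) hi=[24, 26, 31, 50] (size 4, min 24) -> median=18.5
Step 9: insert 40 -> lo=[1, 4, 11, 13, 24] (size 5, max 24) hi=[26, 31, 40, 50] (size 4, min 26) -> median=24
Step 10: insert 20 -> lo=[1, 4, 11, 13, 20] (size 5, max 20) hi=[24, 26, 31, 40, 50] (size 5, min 24) -> median=22
Step 11: insert 46 -> lo=[1, 4, 11, 13, 20, 24] (size 6, max 24) hi=[26, 31, 40, 46, 50] (size 5, min 26) -> median=24
Step 12: insert 43 -> lo=[1, 4, 11, 13, 20, 24] (size 6, max 24) hi=[26, 31, 40, 43, 46, 50] (size 6, min 26) -> median=25
Step 13: insert 40 -> lo=[1, 4, 11, 13, 20, 24, 26] (size 7, max 26) hi=[31, 40, 40, 43, 46, 50] (size 6, min 31) -> median=26
Step 14: insert 4 -> lo=[1, 4, 4, 11, 13, 20, 24] (size 7, max 24) hi=[26, 31, 40, 40, 43, 46, 50] (size 7, min 26) -> median=25
Step 15: insert 39 -> lo=[1, 4, 4, 11, 13, 20, 24, 26] (size 8, max 26) hi=[31, 39, 40, 40, 43, 46, 50] (size 7, min 31) -> median=26

Answer: 26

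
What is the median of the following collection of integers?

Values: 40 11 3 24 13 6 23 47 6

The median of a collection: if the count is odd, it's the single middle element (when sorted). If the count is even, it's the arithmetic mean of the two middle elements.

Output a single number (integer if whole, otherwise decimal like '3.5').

Answer: 13

Derivation:
Step 1: insert 40 -> lo=[40] (size 1, max 40) hi=[] (size 0) -> median=40
Step 2: insert 11 -> lo=[11] (size 1, max 11) hi=[40] (size 1, min 40) -> median=25.5
Step 3: insert 3 -> lo=[3, 11] (size 2, max 11) hi=[40] (size 1, min 40) -> median=11
Step 4: insert 24 -> lo=[3, 11] (size 2, max 11) hi=[24, 40] (size 2, min 24) -> median=17.5
Step 5: insert 13 -> lo=[3, 11, 13] (size 3, max 13) hi=[24, 40] (size 2, min 24) -> median=13
Step 6: insert 6 -> lo=[3, 6, 11] (size 3, max 11) hi=[13, 24, 40] (size 3, min 13) -> median=12
Step 7: insert 23 -> lo=[3, 6, 11, 13] (size 4, max 13) hi=[23, 24, 40] (size 3, min 23) -> median=13
Step 8: insert 47 -> lo=[3, 6, 11, 13] (size 4, max 13) hi=[23, 24, 40, 47] (size 4, min 23) -> median=18
Step 9: insert 6 -> lo=[3, 6, 6, 11, 13] (size 5, max 13) hi=[23, 24, 40, 47] (size 4, min 23) -> median=13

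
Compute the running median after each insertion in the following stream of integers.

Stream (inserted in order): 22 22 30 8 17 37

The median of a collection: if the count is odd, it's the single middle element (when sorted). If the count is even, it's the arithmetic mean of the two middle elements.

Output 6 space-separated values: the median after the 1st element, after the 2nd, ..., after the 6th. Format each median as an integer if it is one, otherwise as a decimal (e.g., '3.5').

Answer: 22 22 22 22 22 22

Derivation:
Step 1: insert 22 -> lo=[22] (size 1, max 22) hi=[] (size 0) -> median=22
Step 2: insert 22 -> lo=[22] (size 1, max 22) hi=[22] (size 1, min 22) -> median=22
Step 3: insert 30 -> lo=[22, 22] (size 2, max 22) hi=[30] (size 1, min 30) -> median=22
Step 4: insert 8 -> lo=[8, 22] (size 2, max 22) hi=[22, 30] (size 2, min 22) -> median=22
Step 5: insert 17 -> lo=[8, 17, 22] (size 3, max 22) hi=[22, 30] (size 2, min 22) -> median=22
Step 6: insert 37 -> lo=[8, 17, 22] (size 3, max 22) hi=[22, 30, 37] (size 3, min 22) -> median=22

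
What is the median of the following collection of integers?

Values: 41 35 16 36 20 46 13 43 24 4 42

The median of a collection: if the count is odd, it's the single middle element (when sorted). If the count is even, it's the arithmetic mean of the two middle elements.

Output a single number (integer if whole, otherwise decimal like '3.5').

Step 1: insert 41 -> lo=[41] (size 1, max 41) hi=[] (size 0) -> median=41
Step 2: insert 35 -> lo=[35] (size 1, max 35) hi=[41] (size 1, min 41) -> median=38
Step 3: insert 16 -> lo=[16, 35] (size 2, max 35) hi=[41] (size 1, min 41) -> median=35
Step 4: insert 36 -> lo=[16, 35] (size 2, max 35) hi=[36, 41] (size 2, min 36) -> median=35.5
Step 5: insert 20 -> lo=[16, 20, 35] (size 3, max 35) hi=[36, 41] (size 2, min 36) -> median=35
Step 6: insert 46 -> lo=[16, 20, 35] (size 3, max 35) hi=[36, 41, 46] (size 3, min 36) -> median=35.5
Step 7: insert 13 -> lo=[13, 16, 20, 35] (size 4, max 35) hi=[36, 41, 46] (size 3, min 36) -> median=35
Step 8: insert 43 -> lo=[13, 16, 20, 35] (size 4, max 35) hi=[36, 41, 43, 46] (size 4, min 36) -> median=35.5
Step 9: insert 24 -> lo=[13, 16, 20, 24, 35] (size 5, max 35) hi=[36, 41, 43, 46] (size 4, min 36) -> median=35
Step 10: insert 4 -> lo=[4, 13, 16, 20, 24] (size 5, max 24) hi=[35, 36, 41, 43, 46] (size 5, min 35) -> median=29.5
Step 11: insert 42 -> lo=[4, 13, 16, 20, 24, 35] (size 6, max 35) hi=[36, 41, 42, 43, 46] (size 5, min 36) -> median=35

Answer: 35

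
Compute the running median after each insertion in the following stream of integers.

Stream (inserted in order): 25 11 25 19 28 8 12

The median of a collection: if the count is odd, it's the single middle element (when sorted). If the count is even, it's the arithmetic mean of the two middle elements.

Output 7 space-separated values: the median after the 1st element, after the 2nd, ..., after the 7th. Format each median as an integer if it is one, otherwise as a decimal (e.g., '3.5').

Step 1: insert 25 -> lo=[25] (size 1, max 25) hi=[] (size 0) -> median=25
Step 2: insert 11 -> lo=[11] (size 1, max 11) hi=[25] (size 1, min 25) -> median=18
Step 3: insert 25 -> lo=[11, 25] (size 2, max 25) hi=[25] (size 1, min 25) -> median=25
Step 4: insert 19 -> lo=[11, 19] (size 2, max 19) hi=[25, 25] (size 2, min 25) -> median=22
Step 5: insert 28 -> lo=[11, 19, 25] (size 3, max 25) hi=[25, 28] (size 2, min 25) -> median=25
Step 6: insert 8 -> lo=[8, 11, 19] (size 3, max 19) hi=[25, 25, 28] (size 3, min 25) -> median=22
Step 7: insert 12 -> lo=[8, 11, 12, 19] (size 4, max 19) hi=[25, 25, 28] (size 3, min 25) -> median=19

Answer: 25 18 25 22 25 22 19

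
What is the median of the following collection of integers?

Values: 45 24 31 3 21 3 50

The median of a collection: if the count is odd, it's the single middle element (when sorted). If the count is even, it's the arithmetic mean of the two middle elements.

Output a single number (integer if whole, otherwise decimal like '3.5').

Step 1: insert 45 -> lo=[45] (size 1, max 45) hi=[] (size 0) -> median=45
Step 2: insert 24 -> lo=[24] (size 1, max 24) hi=[45] (size 1, min 45) -> median=34.5
Step 3: insert 31 -> lo=[24, 31] (size 2, max 31) hi=[45] (size 1, min 45) -> median=31
Step 4: insert 3 -> lo=[3, 24] (size 2, max 24) hi=[31, 45] (size 2, min 31) -> median=27.5
Step 5: insert 21 -> lo=[3, 21, 24] (size 3, max 24) hi=[31, 45] (size 2, min 31) -> median=24
Step 6: insert 3 -> lo=[3, 3, 21] (size 3, max 21) hi=[24, 31, 45] (size 3, min 24) -> median=22.5
Step 7: insert 50 -> lo=[3, 3, 21, 24] (size 4, max 24) hi=[31, 45, 50] (size 3, min 31) -> median=24

Answer: 24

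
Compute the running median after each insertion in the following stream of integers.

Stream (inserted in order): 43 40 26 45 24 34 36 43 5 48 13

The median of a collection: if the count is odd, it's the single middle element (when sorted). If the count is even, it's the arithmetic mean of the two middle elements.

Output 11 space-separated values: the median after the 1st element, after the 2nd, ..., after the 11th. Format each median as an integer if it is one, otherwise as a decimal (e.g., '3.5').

Step 1: insert 43 -> lo=[43] (size 1, max 43) hi=[] (size 0) -> median=43
Step 2: insert 40 -> lo=[40] (size 1, max 40) hi=[43] (size 1, min 43) -> median=41.5
Step 3: insert 26 -> lo=[26, 40] (size 2, max 40) hi=[43] (size 1, min 43) -> median=40
Step 4: insert 45 -> lo=[26, 40] (size 2, max 40) hi=[43, 45] (size 2, min 43) -> median=41.5
Step 5: insert 24 -> lo=[24, 26, 40] (size 3, max 40) hi=[43, 45] (size 2, min 43) -> median=40
Step 6: insert 34 -> lo=[24, 26, 34] (size 3, max 34) hi=[40, 43, 45] (size 3, min 40) -> median=37
Step 7: insert 36 -> lo=[24, 26, 34, 36] (size 4, max 36) hi=[40, 43, 45] (size 3, min 40) -> median=36
Step 8: insert 43 -> lo=[24, 26, 34, 36] (size 4, max 36) hi=[40, 43, 43, 45] (size 4, min 40) -> median=38
Step 9: insert 5 -> lo=[5, 24, 26, 34, 36] (size 5, max 36) hi=[40, 43, 43, 45] (size 4, min 40) -> median=36
Step 10: insert 48 -> lo=[5, 24, 26, 34, 36] (size 5, max 36) hi=[40, 43, 43, 45, 48] (size 5, min 40) -> median=38
Step 11: insert 13 -> lo=[5, 13, 24, 26, 34, 36] (size 6, max 36) hi=[40, 43, 43, 45, 48] (size 5, min 40) -> median=36

Answer: 43 41.5 40 41.5 40 37 36 38 36 38 36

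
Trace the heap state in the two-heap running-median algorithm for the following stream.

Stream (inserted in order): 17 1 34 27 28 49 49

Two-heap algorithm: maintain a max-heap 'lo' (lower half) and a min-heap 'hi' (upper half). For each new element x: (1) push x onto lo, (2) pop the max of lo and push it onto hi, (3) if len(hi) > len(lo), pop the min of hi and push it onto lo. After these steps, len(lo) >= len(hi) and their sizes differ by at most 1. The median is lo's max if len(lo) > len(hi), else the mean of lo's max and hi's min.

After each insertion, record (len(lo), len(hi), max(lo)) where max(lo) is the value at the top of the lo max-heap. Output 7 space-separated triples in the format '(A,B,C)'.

Answer: (1,0,17) (1,1,1) (2,1,17) (2,2,17) (3,2,27) (3,3,27) (4,3,28)

Derivation:
Step 1: insert 17 -> lo=[17] hi=[] -> (len(lo)=1, len(hi)=0, max(lo)=17)
Step 2: insert 1 -> lo=[1] hi=[17] -> (len(lo)=1, len(hi)=1, max(lo)=1)
Step 3: insert 34 -> lo=[1, 17] hi=[34] -> (len(lo)=2, len(hi)=1, max(lo)=17)
Step 4: insert 27 -> lo=[1, 17] hi=[27, 34] -> (len(lo)=2, len(hi)=2, max(lo)=17)
Step 5: insert 28 -> lo=[1, 17, 27] hi=[28, 34] -> (len(lo)=3, len(hi)=2, max(lo)=27)
Step 6: insert 49 -> lo=[1, 17, 27] hi=[28, 34, 49] -> (len(lo)=3, len(hi)=3, max(lo)=27)
Step 7: insert 49 -> lo=[1, 17, 27, 28] hi=[34, 49, 49] -> (len(lo)=4, len(hi)=3, max(lo)=28)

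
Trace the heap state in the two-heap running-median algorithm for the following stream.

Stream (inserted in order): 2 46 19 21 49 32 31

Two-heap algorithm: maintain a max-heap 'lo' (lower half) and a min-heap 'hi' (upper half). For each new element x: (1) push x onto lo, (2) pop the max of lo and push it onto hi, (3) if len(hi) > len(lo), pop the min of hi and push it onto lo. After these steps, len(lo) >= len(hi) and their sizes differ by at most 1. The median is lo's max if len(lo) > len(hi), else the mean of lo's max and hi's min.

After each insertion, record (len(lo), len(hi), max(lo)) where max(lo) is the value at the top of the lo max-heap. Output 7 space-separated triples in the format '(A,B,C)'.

Step 1: insert 2 -> lo=[2] hi=[] -> (len(lo)=1, len(hi)=0, max(lo)=2)
Step 2: insert 46 -> lo=[2] hi=[46] -> (len(lo)=1, len(hi)=1, max(lo)=2)
Step 3: insert 19 -> lo=[2, 19] hi=[46] -> (len(lo)=2, len(hi)=1, max(lo)=19)
Step 4: insert 21 -> lo=[2, 19] hi=[21, 46] -> (len(lo)=2, len(hi)=2, max(lo)=19)
Step 5: insert 49 -> lo=[2, 19, 21] hi=[46, 49] -> (len(lo)=3, len(hi)=2, max(lo)=21)
Step 6: insert 32 -> lo=[2, 19, 21] hi=[32, 46, 49] -> (len(lo)=3, len(hi)=3, max(lo)=21)
Step 7: insert 31 -> lo=[2, 19, 21, 31] hi=[32, 46, 49] -> (len(lo)=4, len(hi)=3, max(lo)=31)

Answer: (1,0,2) (1,1,2) (2,1,19) (2,2,19) (3,2,21) (3,3,21) (4,3,31)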